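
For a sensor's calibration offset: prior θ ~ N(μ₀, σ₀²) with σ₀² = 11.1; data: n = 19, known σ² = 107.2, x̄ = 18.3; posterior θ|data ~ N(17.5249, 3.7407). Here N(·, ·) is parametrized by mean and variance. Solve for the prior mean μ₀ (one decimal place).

With known observation variance, the Normal–Normal posterior has precision τ_n = τ₀ + n/σ² and mean μ_n = (τ₀μ₀ + (n/σ²)x̄)/τ_n.
Here τ₀ = 1/11.1 = 0.090090 and τ_data = 19/107.2 = 0.177239, so τ_n = 0.267329.
Rearranging for μ₀: μ₀ = (μ_n·τ_n − τ_data·x̄)/τ₀ = (17.5249·0.267329 − 0.177239·18.3) / 0.090090 = 1.441440/0.090090 ≈ 16.0.

μ₀ = 16.0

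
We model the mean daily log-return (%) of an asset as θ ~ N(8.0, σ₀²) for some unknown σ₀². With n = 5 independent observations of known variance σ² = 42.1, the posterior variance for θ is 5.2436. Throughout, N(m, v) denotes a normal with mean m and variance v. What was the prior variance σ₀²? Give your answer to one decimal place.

σ₀² = 13.9

For the Normal–Normal model with known σ², precisions add: τ_n = τ₀ + n/σ².
So 1/σ₀² = 1/5.2436 − 5/42.1 = 0.190709 − 0.118765 = 0.071944.
Hence σ₀² = 1/0.071944 ≈ 13.9.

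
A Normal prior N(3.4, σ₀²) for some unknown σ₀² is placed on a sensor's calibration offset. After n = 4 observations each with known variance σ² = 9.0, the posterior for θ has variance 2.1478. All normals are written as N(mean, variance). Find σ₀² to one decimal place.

For the Normal–Normal model with known σ², precisions add: τ_n = τ₀ + n/σ².
So 1/σ₀² = 1/2.1478 − 4/9.0 = 0.465593 − 0.444444 = 0.021149.
Hence σ₀² = 1/0.021149 ≈ 47.3.

σ₀² = 47.3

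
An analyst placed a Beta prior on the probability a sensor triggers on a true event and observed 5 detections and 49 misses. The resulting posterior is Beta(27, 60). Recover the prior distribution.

A Beta(a, b) prior with s successes and f failures in binomial data gives a Beta(a+s, b+f) posterior.
Subtract the data counts: 27−5=22, 60−49=11.

Beta(22, 11)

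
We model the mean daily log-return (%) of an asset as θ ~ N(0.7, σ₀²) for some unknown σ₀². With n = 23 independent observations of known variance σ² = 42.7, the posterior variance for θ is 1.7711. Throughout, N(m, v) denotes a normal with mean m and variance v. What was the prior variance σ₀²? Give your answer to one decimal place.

Posterior precision equals prior precision plus data precision: 1/σ_n² = 1/σ₀² + n/σ².
So 1/σ₀² = 1/1.7711 − 23/42.7 = 0.564621 − 0.538642 = 0.025979.
Hence σ₀² = 1/0.025979 ≈ 38.5.

σ₀² = 38.5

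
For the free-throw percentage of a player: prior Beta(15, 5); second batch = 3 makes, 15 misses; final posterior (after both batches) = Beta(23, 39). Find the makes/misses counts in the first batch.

Because Beta–binomial updating is additive in the counts, the combined data contributed (α_post−α_prior, β_post−β_prior) successes and failures.
Total across both batches: 23−15=8 makes, 39−5=34 misses.
Subtract the second batch: 8−3=5 makes and 34−15=19 misses.

5 makes and 19 misses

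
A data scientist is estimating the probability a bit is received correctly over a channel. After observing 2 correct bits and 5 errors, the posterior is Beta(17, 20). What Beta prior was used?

Beta(15, 15)

Under Beta–binomial conjugacy the posterior parameters are (a+s, b+f).
So a = 17 − 2 = 15 and b = 20 − 5 = 15.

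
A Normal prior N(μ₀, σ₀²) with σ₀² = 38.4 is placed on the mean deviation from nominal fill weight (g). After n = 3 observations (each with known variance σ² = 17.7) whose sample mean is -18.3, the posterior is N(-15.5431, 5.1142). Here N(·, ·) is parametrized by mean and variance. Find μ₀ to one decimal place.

The posterior mean is a precision-weighted average: μ_n = (τ₀μ₀ + τ_data·x̄)/(τ₀+τ_data), with τ₀=1/σ₀² and τ_data=n/σ².
Here τ₀ = 1/38.4 = 0.026042 and τ_data = 3/17.7 = 0.169492, so τ_n = 0.195534.
Rearranging for μ₀: μ₀ = (μ_n·τ_n − τ_data·x̄)/τ₀ = (-15.5431·0.195534 − 0.169492·-18.3) / 0.026042 = 0.062499/0.026042 ≈ 2.4.

μ₀ = 2.4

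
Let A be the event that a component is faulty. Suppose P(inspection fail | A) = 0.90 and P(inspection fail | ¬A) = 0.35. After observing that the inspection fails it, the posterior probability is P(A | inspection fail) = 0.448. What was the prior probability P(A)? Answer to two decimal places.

P(A) = 0.24

In odds form, posterior odds = prior odds × likelihood ratio, so prior odds = posterior odds ÷ LR.
Posterior odds = 0.448/(1−0.448) = 0.8116. LR = 0.90/0.35 = 2.5714.
Prior odds = 0.8116/2.5714 = 0.3156, so P(A) = 0.3156/(1+0.3156) ≈ 0.24.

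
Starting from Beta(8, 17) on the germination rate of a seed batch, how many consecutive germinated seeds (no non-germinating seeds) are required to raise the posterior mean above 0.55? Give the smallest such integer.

k = 13

After k germinated seeds and 0 non-germinating seeds the posterior is Beta(8+k, 17), with mean (8+k)/(8+17+k).
Set (8+k)/(25+k) > 0.55 and solve: k > (0.55·25 − 8)/(1 − 0.55) = 12.778.
The smallest integer exceeding 12.778 is 13, and checking k=13: (21)/(38) = 0.5526 > 0.55.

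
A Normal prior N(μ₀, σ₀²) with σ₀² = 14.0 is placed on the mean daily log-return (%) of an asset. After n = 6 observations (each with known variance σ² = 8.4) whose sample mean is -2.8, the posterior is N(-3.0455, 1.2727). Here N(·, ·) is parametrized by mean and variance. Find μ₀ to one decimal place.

The posterior mean is a precision-weighted average: μ_n = (τ₀μ₀ + τ_data·x̄)/(τ₀+τ_data), with τ₀=1/σ₀² and τ_data=n/σ².
Here τ₀ = 1/14.0 = 0.071429 and τ_data = 6/8.4 = 0.714286, so τ_n = 0.785715.
Rearranging for μ₀: μ₀ = (μ_n·τ_n − τ_data·x̄)/τ₀ = (-3.0455·0.785715 − 0.714286·-2.8) / 0.071429 = -0.392894/0.071429 ≈ -5.5.

μ₀ = -5.5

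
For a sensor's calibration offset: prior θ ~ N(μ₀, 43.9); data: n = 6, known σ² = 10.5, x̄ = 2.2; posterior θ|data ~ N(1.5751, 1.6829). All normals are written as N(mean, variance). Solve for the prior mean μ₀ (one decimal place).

μ₀ = -14.1

With known observation variance, the Normal–Normal posterior has precision τ_n = τ₀ + n/σ² and mean μ_n = (τ₀μ₀ + (n/σ²)x̄)/τ_n.
Here τ₀ = 1/43.9 = 0.022779 and τ_data = 6/10.5 = 0.571429, so τ_n = 0.594208.
Rearranging for μ₀: μ₀ = (μ_n·τ_n − τ_data·x̄)/τ₀ = (1.5751·0.594208 − 0.571429·2.2) / 0.022779 = -0.321207/0.022779 ≈ -14.1.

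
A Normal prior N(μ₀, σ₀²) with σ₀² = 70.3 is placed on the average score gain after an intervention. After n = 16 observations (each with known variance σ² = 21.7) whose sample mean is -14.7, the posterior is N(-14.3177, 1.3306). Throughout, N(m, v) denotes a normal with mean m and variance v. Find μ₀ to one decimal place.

With known observation variance, the Normal–Normal posterior has precision τ_n = τ₀ + n/σ² and mean μ_n = (τ₀μ₀ + (n/σ²)x̄)/τ_n.
Here τ₀ = 1/70.3 = 0.014225 and τ_data = 16/21.7 = 0.737327, so τ_n = 0.751552.
Rearranging for μ₀: μ₀ = (μ_n·τ_n − τ_data·x̄)/τ₀ = (-14.3177·0.751552 − 0.737327·-14.7) / 0.014225 = 0.078211/0.014225 ≈ 5.5.

μ₀ = 5.5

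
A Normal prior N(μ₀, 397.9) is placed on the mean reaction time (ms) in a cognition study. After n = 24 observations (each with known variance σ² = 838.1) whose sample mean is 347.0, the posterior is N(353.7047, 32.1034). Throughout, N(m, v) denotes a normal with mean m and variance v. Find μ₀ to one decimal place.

With known observation variance, the Normal–Normal posterior has precision τ_n = τ₀ + n/σ² and mean μ_n = (τ₀μ₀ + (n/σ²)x̄)/τ_n.
Here τ₀ = 1/397.9 = 0.002513 and τ_data = 24/838.1 = 0.028636, so τ_n = 0.031149.
Rearranging for μ₀: μ₀ = (μ_n·τ_n − τ_data·x̄)/τ₀ = (353.7047·0.031149 − 0.028636·347.0) / 0.002513 = 1.080856/0.002513 ≈ 430.1.

μ₀ = 430.1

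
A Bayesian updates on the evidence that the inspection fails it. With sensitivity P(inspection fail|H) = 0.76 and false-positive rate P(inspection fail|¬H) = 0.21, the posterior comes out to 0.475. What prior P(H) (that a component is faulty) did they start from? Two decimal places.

P(H) = 0.20

In odds form, posterior odds = prior odds × likelihood ratio, so prior odds = posterior odds ÷ LR.
Posterior odds = 0.475/(1−0.475) = 0.9048. LR = 0.76/0.21 = 3.6190.
Prior odds = 0.9048/3.6190 = 0.2500, so P(H) = 0.2500/(1+0.2500) ≈ 0.20.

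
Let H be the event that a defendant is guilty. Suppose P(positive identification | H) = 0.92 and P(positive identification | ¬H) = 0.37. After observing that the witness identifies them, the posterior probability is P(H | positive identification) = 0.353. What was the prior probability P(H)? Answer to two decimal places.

Bayes' rule in odds form gives O(H|E) = O(H)·[P(E|H)/P(E|¬H)], hence O(H) = O(H|E)/LR.
Posterior odds = 0.353/(1−0.353) = 0.5456. LR = 0.92/0.37 = 2.4865.
Prior odds = 0.5456/2.4865 = 0.2194, so P(H) = 0.2194/(1+0.2194) ≈ 0.18.

P(H) = 0.18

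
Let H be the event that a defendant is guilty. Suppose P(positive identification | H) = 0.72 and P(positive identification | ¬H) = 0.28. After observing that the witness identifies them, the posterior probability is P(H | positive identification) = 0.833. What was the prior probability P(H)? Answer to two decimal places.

P(H) = 0.66

Bayes' rule in odds form gives O(H|E) = O(H)·[P(E|H)/P(E|¬H)], hence O(H) = O(H|E)/LR.
Posterior odds = 0.833/(1−0.833) = 4.9880. LR = 0.72/0.28 = 2.5714.
Prior odds = 4.9880/2.5714 = 1.9398, so P(H) = 1.9398/(1+1.9398) ≈ 0.66.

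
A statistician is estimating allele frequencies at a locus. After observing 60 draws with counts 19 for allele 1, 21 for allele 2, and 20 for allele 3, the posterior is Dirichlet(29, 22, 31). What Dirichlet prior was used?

Dirichlet(10, 1, 11)

For a Dirichlet(α) prior with multinomial counts c, the posterior is Dirichlet(α + c) componentwise.
Subtract each count from the matching posterior parameter: 29−19=10, 22−21=1, 31−20=11.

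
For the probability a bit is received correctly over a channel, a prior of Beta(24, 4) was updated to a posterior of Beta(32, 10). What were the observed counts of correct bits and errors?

A Beta(α, β) prior with s successes and f failures in binomial data gives a Beta(α+s, β+f) posterior.
So s = 32 − 24 = 8 and f = 10 − 4 = 6.

8 correct bits and 6 errors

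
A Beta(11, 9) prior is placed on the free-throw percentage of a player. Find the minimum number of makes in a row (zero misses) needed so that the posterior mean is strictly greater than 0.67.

After k makes and 0 misses the posterior is Beta(11+k, 9), with mean (11+k)/(11+9+k).
Set (11+k)/(20+k) > 0.67 and solve: k > (0.67·20 − 11)/(1 − 0.67) = 7.273.
The smallest integer exceeding 7.273 is 8.

k = 8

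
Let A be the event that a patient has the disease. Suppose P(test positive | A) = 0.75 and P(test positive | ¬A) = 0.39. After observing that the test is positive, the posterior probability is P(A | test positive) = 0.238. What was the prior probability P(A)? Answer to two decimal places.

In odds form, posterior odds = prior odds × likelihood ratio, so prior odds = posterior odds ÷ LR.
Posterior odds = 0.238/(1−0.238) = 0.3123. LR = 0.75/0.39 = 1.9231.
Prior odds = 0.3123/1.9231 = 0.1624, so P(A) = 0.1624/(1+0.1624) ≈ 0.14.

P(A) = 0.14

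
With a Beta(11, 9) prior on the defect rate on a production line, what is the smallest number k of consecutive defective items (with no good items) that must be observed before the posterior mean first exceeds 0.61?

k = 4

After k defective items and 0 good items the posterior is Beta(11+k, 9), with mean (11+k)/(11+9+k).
Set (11+k)/(20+k) > 0.61 and solve: k > (0.61·20 − 11)/(1 − 0.61) = 3.077.
The smallest integer exceeding 3.077 is 4, and checking k=4: (15)/(24) = 0.6250 > 0.61.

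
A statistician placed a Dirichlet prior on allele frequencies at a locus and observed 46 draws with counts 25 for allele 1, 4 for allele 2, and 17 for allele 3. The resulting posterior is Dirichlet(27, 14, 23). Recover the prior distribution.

Dirichlet(2, 10, 6)

For a Dirichlet(α) prior with multinomial counts c, the posterior is Dirichlet(α + c) componentwise.
Subtract each count from the matching posterior parameter: 27−25=2, 14−4=10, 23−17=6.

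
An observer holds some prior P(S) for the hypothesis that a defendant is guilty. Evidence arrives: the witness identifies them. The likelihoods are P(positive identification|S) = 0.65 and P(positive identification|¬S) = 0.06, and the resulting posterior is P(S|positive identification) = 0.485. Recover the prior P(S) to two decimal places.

Bayes' rule in odds form gives O(S|E) = O(S)·[P(E|S)/P(E|¬S)], hence O(S) = O(S|E)/LR.
Posterior odds = 0.485/(1−0.485) = 0.9417. LR = 0.65/0.06 = 10.8333.
Prior odds = 0.9417/10.8333 = 0.0869, so P(S) = 0.0869/(1+0.0869) ≈ 0.08.

P(S) = 0.08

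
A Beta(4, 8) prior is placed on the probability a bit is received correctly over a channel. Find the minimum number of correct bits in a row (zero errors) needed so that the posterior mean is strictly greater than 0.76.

After k correct bits and 0 errors the posterior is Beta(4+k, 8), with mean (4+k)/(4+8+k).
Set (4+k)/(12+k) > 0.76 and solve: k > (0.76·12 − 4)/(1 − 0.76) = 21.333.
The smallest integer exceeding 21.333 is 22, and checking k=22: (26)/(34) = 0.7647 > 0.76.

k = 22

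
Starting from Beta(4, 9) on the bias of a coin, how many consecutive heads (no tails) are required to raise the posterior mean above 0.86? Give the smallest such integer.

k = 52

After k heads and 0 tails the posterior is Beta(4+k, 9), with mean (4+k)/(4+9+k).
Set (4+k)/(13+k) > 0.86 and solve: k > (0.86·13 − 4)/(1 − 0.86) = 51.286.
The smallest integer exceeding 51.286 is 52.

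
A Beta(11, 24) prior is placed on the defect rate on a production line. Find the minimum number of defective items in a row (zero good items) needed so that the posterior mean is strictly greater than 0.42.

After k defective items and 0 good items the posterior is Beta(11+k, 24), with mean (11+k)/(11+24+k).
Set (11+k)/(35+k) > 0.42 and solve: k > (0.42·35 − 11)/(1 − 0.42) = 6.379.
The smallest integer exceeding 6.379 is 7, and checking k=7: (18)/(42) = 0.4286 > 0.42.

k = 7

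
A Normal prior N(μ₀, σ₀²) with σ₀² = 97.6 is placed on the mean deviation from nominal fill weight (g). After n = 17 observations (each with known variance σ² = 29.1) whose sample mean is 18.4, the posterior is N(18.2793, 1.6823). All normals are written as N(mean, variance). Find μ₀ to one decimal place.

The posterior mean is a precision-weighted average: μ_n = (τ₀μ₀ + τ_data·x̄)/(τ₀+τ_data), with τ₀=1/σ₀² and τ_data=n/σ².
Here τ₀ = 1/97.6 = 0.010246 and τ_data = 17/29.1 = 0.584192, so τ_n = 0.594438.
Rearranging for μ₀: μ₀ = (μ_n·τ_n − τ_data·x̄)/τ₀ = (18.2793·0.594438 − 0.584192·18.4) / 0.010246 = 0.116778/0.010246 ≈ 11.4.

μ₀ = 11.4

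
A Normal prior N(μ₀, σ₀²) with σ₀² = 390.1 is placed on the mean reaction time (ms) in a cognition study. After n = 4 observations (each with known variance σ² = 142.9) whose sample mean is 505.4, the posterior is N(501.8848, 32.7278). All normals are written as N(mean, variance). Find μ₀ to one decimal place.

With known observation variance, the Normal–Normal posterior has precision τ_n = τ₀ + n/σ² and mean μ_n = (τ₀μ₀ + (n/σ²)x̄)/τ_n.
Here τ₀ = 1/390.1 = 0.002563 and τ_data = 4/142.9 = 0.027992, so τ_n = 0.030555.
Rearranging for μ₀: μ₀ = (μ_n·τ_n − τ_data·x̄)/τ₀ = (501.8848·0.030555 − 0.027992·505.4) / 0.002563 = 1.187933/0.002563 ≈ 463.5.

μ₀ = 463.5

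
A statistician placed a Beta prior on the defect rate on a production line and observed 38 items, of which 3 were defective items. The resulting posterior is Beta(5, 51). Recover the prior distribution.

Beta(2, 16)

Beta is conjugate to the binomial likelihood: posterior = Beta(a+s, b+f).
Subtract the data counts: 5−3=2, 51−35=16.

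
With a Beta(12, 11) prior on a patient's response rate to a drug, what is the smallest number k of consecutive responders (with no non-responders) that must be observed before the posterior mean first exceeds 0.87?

k = 62

After k responders and 0 non-responders the posterior is Beta(12+k, 11), with mean (12+k)/(12+11+k).
Set (12+k)/(23+k) > 0.87 and solve: k > (0.87·23 − 12)/(1 − 0.87) = 61.615.
The smallest integer exceeding 61.615 is 62.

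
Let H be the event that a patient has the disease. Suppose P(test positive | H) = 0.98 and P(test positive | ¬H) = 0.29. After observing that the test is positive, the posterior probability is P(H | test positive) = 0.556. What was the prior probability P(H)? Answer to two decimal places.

P(H) = 0.27

Bayes' rule in odds form gives O(H|E) = O(H)·[P(E|H)/P(E|¬H)], hence O(H) = O(H|E)/LR.
Posterior odds = 0.556/(1−0.556) = 1.2523. LR = 0.98/0.29 = 3.3793.
Prior odds = 1.2523/3.3793 = 0.3706, so P(H) = 0.3706/(1+0.3706) ≈ 0.27.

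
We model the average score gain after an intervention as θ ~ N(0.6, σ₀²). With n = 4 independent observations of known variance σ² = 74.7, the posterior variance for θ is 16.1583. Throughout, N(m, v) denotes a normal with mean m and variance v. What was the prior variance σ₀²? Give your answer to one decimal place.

For the Normal–Normal model with known σ², precisions add: τ_n = τ₀ + n/σ².
So 1/σ₀² = 1/16.1583 − 4/74.7 = 0.061888 − 0.053548 = 0.008340.
Hence σ₀² = 1/0.008340 ≈ 119.9.

σ₀² = 119.9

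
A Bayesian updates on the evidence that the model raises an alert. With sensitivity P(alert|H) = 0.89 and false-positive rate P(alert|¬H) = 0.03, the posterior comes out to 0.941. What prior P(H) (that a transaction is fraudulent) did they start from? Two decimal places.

P(H) = 0.35

Bayes' rule in odds form gives O(H|E) = O(H)·[P(E|H)/P(E|¬H)], hence O(H) = O(H|E)/LR.
Posterior odds = 0.941/(1−0.941) = 15.9492. LR = 0.89/0.03 = 29.6667.
Prior odds = 15.9492/29.6667 = 0.5376, so P(H) = 0.5376/(1+0.5376) ≈ 0.35.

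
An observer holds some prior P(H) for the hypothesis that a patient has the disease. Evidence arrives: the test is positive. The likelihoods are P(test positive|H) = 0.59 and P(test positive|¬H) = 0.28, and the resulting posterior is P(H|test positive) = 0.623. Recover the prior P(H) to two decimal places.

P(H) = 0.44

Bayes' rule in odds form gives O(H|E) = O(H)·[P(E|H)/P(E|¬H)], hence O(H) = O(H|E)/LR.
Posterior odds = 0.623/(1−0.623) = 1.6525. LR = 0.59/0.28 = 2.1071.
Prior odds = 1.6525/2.1071 = 0.7843, so P(H) = 0.7843/(1+0.7843) ≈ 0.44.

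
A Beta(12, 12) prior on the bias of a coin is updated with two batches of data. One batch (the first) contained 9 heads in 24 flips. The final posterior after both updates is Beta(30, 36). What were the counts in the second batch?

9 heads and 9 tails

Sequential conjugate updates are equivalent to a single update on the pooled data, so total successes = posterior α − prior α and total failures = posterior β − prior β.
Total across both batches: 30−12=18 heads, 36−12=24 tails.
Subtract the first batch: 18−9=9 heads and 24−15=9 tails.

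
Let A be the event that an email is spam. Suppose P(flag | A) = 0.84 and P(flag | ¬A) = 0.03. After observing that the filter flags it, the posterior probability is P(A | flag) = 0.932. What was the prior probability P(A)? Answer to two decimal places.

P(A) = 0.33

In odds form, posterior odds = prior odds × likelihood ratio, so prior odds = posterior odds ÷ LR.
Posterior odds = 0.932/(1−0.932) = 13.7059. LR = 0.84/0.03 = 28.0000.
Prior odds = 13.7059/28.0000 = 0.4895, so P(A) = 0.4895/(1+0.4895) ≈ 0.33.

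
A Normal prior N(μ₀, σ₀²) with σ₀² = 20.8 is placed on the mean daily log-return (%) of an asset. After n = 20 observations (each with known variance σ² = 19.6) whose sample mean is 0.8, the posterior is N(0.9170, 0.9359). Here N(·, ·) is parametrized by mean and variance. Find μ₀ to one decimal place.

μ₀ = 3.4

With known observation variance, the Normal–Normal posterior has precision τ_n = τ₀ + n/σ² and mean μ_n = (τ₀μ₀ + (n/σ²)x̄)/τ_n.
Here τ₀ = 1/20.8 = 0.048077 and τ_data = 20/19.6 = 1.020408, so τ_n = 1.068485.
Rearranging for μ₀: μ₀ = (μ_n·τ_n − τ_data·x̄)/τ₀ = (0.9170·1.068485 − 1.020408·0.8) / 0.048077 = 0.163474/0.048077 ≈ 3.4.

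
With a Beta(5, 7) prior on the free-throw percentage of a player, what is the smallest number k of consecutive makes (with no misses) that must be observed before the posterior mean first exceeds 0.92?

After k makes and 0 misses the posterior is Beta(5+k, 7), with mean (5+k)/(5+7+k).
Set (5+k)/(12+k) > 0.92 and solve: k > (0.92·12 − 5)/(1 − 0.92) = 75.500.
The smallest integer exceeding 75.500 is 76, and checking k=76: (81)/(88) = 0.9205 > 0.92.

k = 76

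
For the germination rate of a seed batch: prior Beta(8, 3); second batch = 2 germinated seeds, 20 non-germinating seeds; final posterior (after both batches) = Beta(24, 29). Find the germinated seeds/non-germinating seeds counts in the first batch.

Sequential conjugate updates are equivalent to a single update on the pooled data, so total successes = posterior α − prior α and total failures = posterior β − prior β.
Total across both batches: 24−8=16 germinated seeds, 29−3=26 non-germinating seeds.
Subtract the second batch: 16−2=14 germinated seeds and 26−20=6 non-germinating seeds.

14 germinated seeds and 6 non-germinating seeds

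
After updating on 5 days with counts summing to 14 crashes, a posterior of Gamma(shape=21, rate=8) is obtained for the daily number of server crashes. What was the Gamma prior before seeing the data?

A Gamma(α, β) prior (rate parametrization) on a Poisson rate with n observations summing to S gives posterior Gamma(α+S, β+n).
So α = 21 − 14 = 7 and β = 8 − 5 = 3.

Gamma(shape=7, rate=3)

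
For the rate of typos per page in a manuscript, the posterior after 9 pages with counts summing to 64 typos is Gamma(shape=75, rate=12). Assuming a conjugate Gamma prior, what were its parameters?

Gamma–Poisson conjugacy: posterior shape = α + Σxᵢ, posterior rate = β + n.
So α = 75 − 64 = 11 and β = 12 − 9 = 3.

Gamma(shape=11, rate=3)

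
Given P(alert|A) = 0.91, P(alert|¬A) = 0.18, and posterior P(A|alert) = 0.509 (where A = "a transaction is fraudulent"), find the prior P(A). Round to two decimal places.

In odds form, posterior odds = prior odds × likelihood ratio, so prior odds = posterior odds ÷ LR.
Posterior odds = 0.509/(1−0.509) = 1.0367. LR = 0.91/0.18 = 5.0556.
Prior odds = 1.0367/5.0556 = 0.2051, so P(A) = 0.2051/(1+0.2051) ≈ 0.17.

P(A) = 0.17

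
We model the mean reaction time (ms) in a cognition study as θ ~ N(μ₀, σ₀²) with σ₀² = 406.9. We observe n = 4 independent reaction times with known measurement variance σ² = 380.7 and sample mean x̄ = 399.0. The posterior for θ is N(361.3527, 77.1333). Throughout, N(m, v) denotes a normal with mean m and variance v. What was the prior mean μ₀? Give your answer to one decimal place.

μ₀ = 200.4

The posterior mean is a precision-weighted average: μ_n = (τ₀μ₀ + τ_data·x̄)/(τ₀+τ_data), with τ₀=1/σ₀² and τ_data=n/σ².
Here τ₀ = 1/406.9 = 0.002458 and τ_data = 4/380.7 = 0.010507, so τ_n = 0.012965.
Rearranging for μ₀: μ₀ = (μ_n·τ_n − τ_data·x̄)/τ₀ = (361.3527·0.012965 − 0.010507·399.0) / 0.002458 = 0.492645/0.002458 ≈ 200.4.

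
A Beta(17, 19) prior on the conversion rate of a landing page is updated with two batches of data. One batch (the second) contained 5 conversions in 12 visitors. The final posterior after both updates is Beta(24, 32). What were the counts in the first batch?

Sequential conjugate updates are equivalent to a single update on the pooled data, so total successes = posterior α − prior α and total failures = posterior β − prior β.
Total across both batches: 24−17=7 conversions, 32−19=13 bounces.
Subtract the second batch: 7−5=2 conversions and 13−7=6 bounces.

2 conversions and 6 bounces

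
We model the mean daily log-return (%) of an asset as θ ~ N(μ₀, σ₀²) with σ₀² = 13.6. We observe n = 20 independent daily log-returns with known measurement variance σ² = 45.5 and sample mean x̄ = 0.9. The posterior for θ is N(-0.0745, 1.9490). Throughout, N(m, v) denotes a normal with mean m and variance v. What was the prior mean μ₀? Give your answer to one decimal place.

The posterior mean is a precision-weighted average: μ_n = (τ₀μ₀ + τ_data·x̄)/(τ₀+τ_data), with τ₀=1/σ₀² and τ_data=n/σ².
Here τ₀ = 1/13.6 = 0.073529 and τ_data = 20/45.5 = 0.439560, so τ_n = 0.513089.
Rearranging for μ₀: μ₀ = (μ_n·τ_n − τ_data·x̄)/τ₀ = (-0.0745·0.513089 − 0.439560·0.9) / 0.073529 = -0.433829/0.073529 ≈ -5.9.

μ₀ = -5.9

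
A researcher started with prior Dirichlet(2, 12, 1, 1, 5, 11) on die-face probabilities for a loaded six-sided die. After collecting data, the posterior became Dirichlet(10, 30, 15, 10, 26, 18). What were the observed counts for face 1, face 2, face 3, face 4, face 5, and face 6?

counts (8, 18, 14, 9, 21, 7)

For a Dirichlet(α) prior with multinomial counts c, the posterior is Dirichlet(α + c) componentwise.
Counts are posterior − prior componentwise: 10−2=8, 30−12=18, 15−1=14, 10−1=9, 26−5=21, 18−11=7.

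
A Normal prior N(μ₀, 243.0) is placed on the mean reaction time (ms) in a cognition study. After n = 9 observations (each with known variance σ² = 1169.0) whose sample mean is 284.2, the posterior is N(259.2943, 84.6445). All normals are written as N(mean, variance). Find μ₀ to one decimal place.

The posterior mean is a precision-weighted average: μ_n = (τ₀μ₀ + τ_data·x̄)/(τ₀+τ_data), with τ₀=1/σ₀² and τ_data=n/σ².
Here τ₀ = 1/243.0 = 0.004115 and τ_data = 9/1169.0 = 0.007699, so τ_n = 0.011814.
Rearranging for μ₀: μ₀ = (μ_n·τ_n − τ_data·x̄)/τ₀ = (259.2943·0.011814 − 0.007699·284.2) / 0.004115 = 0.875247/0.004115 ≈ 212.7.

μ₀ = 212.7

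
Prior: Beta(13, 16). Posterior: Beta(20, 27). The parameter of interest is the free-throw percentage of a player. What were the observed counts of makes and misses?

A Beta(a, b) prior with s successes and f failures in binomial data gives a Beta(a+s, b+f) posterior.
So s = 20 − 13 = 7 and f = 27 − 16 = 11.

7 makes and 11 misses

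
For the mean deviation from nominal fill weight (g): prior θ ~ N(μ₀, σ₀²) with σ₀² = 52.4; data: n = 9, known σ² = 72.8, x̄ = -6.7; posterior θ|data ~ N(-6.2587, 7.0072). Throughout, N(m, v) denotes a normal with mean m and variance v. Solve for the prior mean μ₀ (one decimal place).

μ₀ = -3.4

The posterior mean is a precision-weighted average: μ_n = (τ₀μ₀ + τ_data·x̄)/(τ₀+τ_data), with τ₀=1/σ₀² and τ_data=n/σ².
Here τ₀ = 1/52.4 = 0.019084 and τ_data = 9/72.8 = 0.123626, so τ_n = 0.142710.
Rearranging for μ₀: μ₀ = (μ_n·τ_n − τ_data·x̄)/τ₀ = (-6.2587·0.142710 − 0.123626·-6.7) / 0.019084 = -0.064885/0.019084 ≈ -3.4.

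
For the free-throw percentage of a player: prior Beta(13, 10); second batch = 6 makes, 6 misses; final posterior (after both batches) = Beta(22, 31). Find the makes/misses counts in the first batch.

Because Beta–binomial updating is additive in the counts, the combined data contributed (α_post−α_prior, β_post−β_prior) successes and failures.
Total across both batches: 22−13=9 makes, 31−10=21 misses.
Subtract the second batch: 9−6=3 makes and 21−6=15 misses.

3 makes and 15 misses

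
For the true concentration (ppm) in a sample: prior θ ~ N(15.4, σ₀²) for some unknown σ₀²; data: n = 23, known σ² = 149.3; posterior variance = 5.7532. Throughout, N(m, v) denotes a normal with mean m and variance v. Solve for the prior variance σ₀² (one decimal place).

σ₀² = 50.6

Posterior precision equals prior precision plus data precision: 1/σ_n² = 1/σ₀² + n/σ².
So 1/σ₀² = 1/5.7532 − 23/149.3 = 0.173816 − 0.154052 = 0.019764.
Hence σ₀² = 1/0.019764 ≈ 50.6.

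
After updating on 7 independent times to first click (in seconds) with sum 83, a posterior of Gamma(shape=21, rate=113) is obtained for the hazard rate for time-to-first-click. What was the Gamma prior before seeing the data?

Gamma(shape=14, rate=30)

Gamma–exponential conjugacy: posterior shape = α + n, posterior rate = β + Σtᵢ.
So α = 21 − 7 = 14 and β = 113 − 83 = 30.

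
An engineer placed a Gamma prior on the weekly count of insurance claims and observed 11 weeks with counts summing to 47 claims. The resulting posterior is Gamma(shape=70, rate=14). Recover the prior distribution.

A Gamma(α, β) prior (rate parametrization) on a Poisson rate with n observations summing to S gives posterior Gamma(α+S, β+n).
So α = 70 − 47 = 23 and β = 14 − 11 = 3.

Gamma(shape=23, rate=3)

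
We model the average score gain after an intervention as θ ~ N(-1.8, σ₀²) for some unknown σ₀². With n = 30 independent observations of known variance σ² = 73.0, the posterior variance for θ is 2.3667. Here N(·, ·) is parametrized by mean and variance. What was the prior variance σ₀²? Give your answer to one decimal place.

σ₀² = 86.4

Posterior precision equals prior precision plus data precision: 1/σ_n² = 1/σ₀² + n/σ².
So 1/σ₀² = 1/2.3667 − 30/73.0 = 0.422529 − 0.410959 = 0.011570.
Hence σ₀² = 1/0.011570 ≈ 86.4.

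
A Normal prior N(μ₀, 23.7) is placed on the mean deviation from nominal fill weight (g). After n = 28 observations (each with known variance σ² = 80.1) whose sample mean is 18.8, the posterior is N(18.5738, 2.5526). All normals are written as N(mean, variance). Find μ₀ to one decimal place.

μ₀ = 16.7

The posterior mean is a precision-weighted average: μ_n = (τ₀μ₀ + τ_data·x̄)/(τ₀+τ_data), with τ₀=1/σ₀² and τ_data=n/σ².
Here τ₀ = 1/23.7 = 0.042194 and τ_data = 28/80.1 = 0.349563, so τ_n = 0.391757.
Rearranging for μ₀: μ₀ = (μ_n·τ_n − τ_data·x̄)/τ₀ = (18.5738·0.391757 − 0.349563·18.8) / 0.042194 = 0.704632/0.042194 ≈ 16.7.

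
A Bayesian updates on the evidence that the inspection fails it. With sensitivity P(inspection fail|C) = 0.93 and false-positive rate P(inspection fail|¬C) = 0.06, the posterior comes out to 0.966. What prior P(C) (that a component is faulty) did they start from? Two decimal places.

P(C) = 0.65

Bayes' rule in odds form gives O(C|E) = O(C)·[P(E|C)/P(E|¬C)], hence O(C) = O(C|E)/LR.
Posterior odds = 0.966/(1−0.966) = 28.4118. LR = 0.93/0.06 = 15.5000.
Prior odds = 28.4118/15.5000 = 1.8330, so P(C) = 1.8330/(1+1.8330) ≈ 0.65.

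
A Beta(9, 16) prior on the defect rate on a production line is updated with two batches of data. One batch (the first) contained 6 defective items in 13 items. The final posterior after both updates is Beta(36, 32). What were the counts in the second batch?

21 defective items and 9 good items

Sequential conjugate updates are equivalent to a single update on the pooled data, so total successes = posterior α − prior α and total failures = posterior β − prior β.
Total across both batches: 36−9=27 defective items, 32−16=16 good items.
Subtract the first batch: 27−6=21 defective items and 16−7=9 good items.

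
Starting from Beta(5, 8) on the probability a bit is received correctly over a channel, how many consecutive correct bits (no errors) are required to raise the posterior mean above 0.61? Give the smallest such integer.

k = 8

After k correct bits and 0 errors the posterior is Beta(5+k, 8), with mean (5+k)/(5+8+k).
Set (5+k)/(13+k) > 0.61 and solve: k > (0.61·13 − 5)/(1 − 0.61) = 7.513.
The smallest integer exceeding 7.513 is 8.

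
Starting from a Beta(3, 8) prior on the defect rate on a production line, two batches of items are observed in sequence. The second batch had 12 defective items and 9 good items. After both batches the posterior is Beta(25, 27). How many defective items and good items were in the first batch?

10 defective items and 10 good items

Because Beta–binomial updating is additive in the counts, the combined data contributed (α_post−α_prior, β_post−β_prior) successes and failures.
Total across both batches: 25−3=22 defective items, 27−8=19 good items.
Subtract the second batch: 22−12=10 defective items and 19−9=10 good items.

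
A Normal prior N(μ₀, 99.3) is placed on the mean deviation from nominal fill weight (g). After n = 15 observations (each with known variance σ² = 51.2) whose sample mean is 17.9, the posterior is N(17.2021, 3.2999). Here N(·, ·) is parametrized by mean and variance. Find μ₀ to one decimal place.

μ₀ = -3.1

The posterior mean is a precision-weighted average: μ_n = (τ₀μ₀ + τ_data·x̄)/(τ₀+τ_data), with τ₀=1/σ₀² and τ_data=n/σ².
Here τ₀ = 1/99.3 = 0.010070 and τ_data = 15/51.2 = 0.292969, so τ_n = 0.303039.
Rearranging for μ₀: μ₀ = (μ_n·τ_n − τ_data·x̄)/τ₀ = (17.2021·0.303039 − 0.292969·17.9) / 0.010070 = -0.031238/0.010070 ≈ -3.1.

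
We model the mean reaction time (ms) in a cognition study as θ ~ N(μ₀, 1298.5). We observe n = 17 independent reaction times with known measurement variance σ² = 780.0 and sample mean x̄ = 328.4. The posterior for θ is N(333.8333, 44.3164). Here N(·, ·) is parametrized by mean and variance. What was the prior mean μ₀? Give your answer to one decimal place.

μ₀ = 487.6

With known observation variance, the Normal–Normal posterior has precision τ_n = τ₀ + n/σ² and mean μ_n = (τ₀μ₀ + (n/σ²)x̄)/τ_n.
Here τ₀ = 1/1298.5 = 0.000770 and τ_data = 17/780.0 = 0.021795, so τ_n = 0.022565.
Rearranging for μ₀: μ₀ = (μ_n·τ_n − τ_data·x̄)/τ₀ = (333.8333·0.022565 − 0.021795·328.4) / 0.000770 = 0.375470/0.000770 ≈ 487.6.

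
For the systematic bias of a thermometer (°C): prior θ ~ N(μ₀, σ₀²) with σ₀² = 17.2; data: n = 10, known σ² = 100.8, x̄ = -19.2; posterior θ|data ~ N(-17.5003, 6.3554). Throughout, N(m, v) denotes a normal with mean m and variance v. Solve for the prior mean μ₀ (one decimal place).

The posterior mean is a precision-weighted average: μ_n = (τ₀μ₀ + τ_data·x̄)/(τ₀+τ_data), with τ₀=1/σ₀² and τ_data=n/σ².
Here τ₀ = 1/17.2 = 0.058140 and τ_data = 10/100.8 = 0.099206, so τ_n = 0.157346.
Rearranging for μ₀: μ₀ = (μ_n·τ_n − τ_data·x̄)/τ₀ = (-17.5003·0.157346 − 0.099206·-19.2) / 0.058140 = -0.848847/0.058140 ≈ -14.6.

μ₀ = -14.6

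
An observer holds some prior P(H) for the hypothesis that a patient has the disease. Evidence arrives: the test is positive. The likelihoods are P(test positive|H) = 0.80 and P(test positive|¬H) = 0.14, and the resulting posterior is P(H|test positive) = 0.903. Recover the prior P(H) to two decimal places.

In odds form, posterior odds = prior odds × likelihood ratio, so prior odds = posterior odds ÷ LR.
Posterior odds = 0.903/(1−0.903) = 9.3093. LR = 0.80/0.14 = 5.7143.
Prior odds = 9.3093/5.7143 = 1.6291, so P(H) = 1.6291/(1+1.6291) ≈ 0.62.

P(H) = 0.62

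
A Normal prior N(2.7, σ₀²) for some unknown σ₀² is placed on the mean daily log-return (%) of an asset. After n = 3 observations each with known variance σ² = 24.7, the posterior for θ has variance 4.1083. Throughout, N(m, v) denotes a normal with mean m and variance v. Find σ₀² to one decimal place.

σ₀² = 8.2

Posterior precision equals prior precision plus data precision: 1/σ_n² = 1/σ₀² + n/σ².
So 1/σ₀² = 1/4.1083 − 3/24.7 = 0.243410 − 0.121457 = 0.121953.
Hence σ₀² = 1/0.121953 ≈ 8.2.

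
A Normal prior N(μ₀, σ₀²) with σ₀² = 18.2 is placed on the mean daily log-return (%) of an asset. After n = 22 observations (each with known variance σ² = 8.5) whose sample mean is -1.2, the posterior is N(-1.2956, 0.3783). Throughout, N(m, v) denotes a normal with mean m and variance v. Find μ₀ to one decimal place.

μ₀ = -5.8

The posterior mean is a precision-weighted average: μ_n = (τ₀μ₀ + τ_data·x̄)/(τ₀+τ_data), with τ₀=1/σ₀² and τ_data=n/σ².
Here τ₀ = 1/18.2 = 0.054945 and τ_data = 22/8.5 = 2.588235, so τ_n = 2.643180.
Rearranging for μ₀: μ₀ = (μ_n·τ_n − τ_data·x̄)/τ₀ = (-1.2956·2.643180 − 2.588235·-1.2) / 0.054945 = -0.318622/0.054945 ≈ -5.8.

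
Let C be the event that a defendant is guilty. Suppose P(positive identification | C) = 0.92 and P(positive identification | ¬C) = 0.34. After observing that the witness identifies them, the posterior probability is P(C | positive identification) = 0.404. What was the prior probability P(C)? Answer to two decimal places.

In odds form, posterior odds = prior odds × likelihood ratio, so prior odds = posterior odds ÷ LR.
Posterior odds = 0.404/(1−0.404) = 0.6779. LR = 0.92/0.34 = 2.7059.
Prior odds = 0.6779/2.7059 = 0.2505, so P(C) = 0.2505/(1+0.2505) ≈ 0.20.

P(C) = 0.20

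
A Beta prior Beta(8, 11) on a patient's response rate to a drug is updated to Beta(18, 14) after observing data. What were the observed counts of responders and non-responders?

10 responders and 3 non-responders

A Beta(α, β) prior with s successes and f failures in binomial data gives a Beta(α+s, β+f) posterior.
So s = 18 − 8 = 10 and f = 14 − 11 = 3.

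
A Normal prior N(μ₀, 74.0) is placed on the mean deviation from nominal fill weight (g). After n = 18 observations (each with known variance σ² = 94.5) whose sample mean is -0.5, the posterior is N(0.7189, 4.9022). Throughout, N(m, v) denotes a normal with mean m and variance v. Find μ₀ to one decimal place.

μ₀ = 17.9

The posterior mean is a precision-weighted average: μ_n = (τ₀μ₀ + τ_data·x̄)/(τ₀+τ_data), with τ₀=1/σ₀² and τ_data=n/σ².
Here τ₀ = 1/74.0 = 0.013514 and τ_data = 18/94.5 = 0.190476, so τ_n = 0.203990.
Rearranging for μ₀: μ₀ = (μ_n·τ_n − τ_data·x̄)/τ₀ = (0.7189·0.203990 − 0.190476·-0.5) / 0.013514 = 0.241886/0.013514 ≈ 17.9.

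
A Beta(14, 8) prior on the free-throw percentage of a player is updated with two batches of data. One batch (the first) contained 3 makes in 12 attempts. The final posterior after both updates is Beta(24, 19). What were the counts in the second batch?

7 makes and 2 misses

Sequential conjugate updates are equivalent to a single update on the pooled data, so total successes = posterior α − prior α and total failures = posterior β − prior β.
Total across both batches: 24−14=10 makes, 19−8=11 misses.
Subtract the first batch: 10−3=7 makes and 11−9=2 misses.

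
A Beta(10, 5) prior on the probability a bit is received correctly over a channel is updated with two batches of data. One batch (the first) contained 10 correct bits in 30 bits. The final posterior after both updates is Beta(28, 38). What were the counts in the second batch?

8 correct bits and 13 errors

Sequential conjugate updates are equivalent to a single update on the pooled data, so total successes = posterior α − prior α and total failures = posterior β − prior β.
Total across both batches: 28−10=18 correct bits, 38−5=33 errors.
Subtract the first batch: 18−10=8 correct bits and 33−20=13 errors.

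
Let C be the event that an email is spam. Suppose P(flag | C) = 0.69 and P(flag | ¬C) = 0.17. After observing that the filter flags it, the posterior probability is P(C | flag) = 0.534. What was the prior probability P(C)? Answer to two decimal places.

P(C) = 0.22

Bayes' rule in odds form gives O(C|E) = O(C)·[P(E|C)/P(E|¬C)], hence O(C) = O(C|E)/LR.
Posterior odds = 0.534/(1−0.534) = 1.1459. LR = 0.69/0.17 = 4.0588.
Prior odds = 1.1459/4.0588 = 0.2823, so P(C) = 0.2823/(1+0.2823) ≈ 0.22.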